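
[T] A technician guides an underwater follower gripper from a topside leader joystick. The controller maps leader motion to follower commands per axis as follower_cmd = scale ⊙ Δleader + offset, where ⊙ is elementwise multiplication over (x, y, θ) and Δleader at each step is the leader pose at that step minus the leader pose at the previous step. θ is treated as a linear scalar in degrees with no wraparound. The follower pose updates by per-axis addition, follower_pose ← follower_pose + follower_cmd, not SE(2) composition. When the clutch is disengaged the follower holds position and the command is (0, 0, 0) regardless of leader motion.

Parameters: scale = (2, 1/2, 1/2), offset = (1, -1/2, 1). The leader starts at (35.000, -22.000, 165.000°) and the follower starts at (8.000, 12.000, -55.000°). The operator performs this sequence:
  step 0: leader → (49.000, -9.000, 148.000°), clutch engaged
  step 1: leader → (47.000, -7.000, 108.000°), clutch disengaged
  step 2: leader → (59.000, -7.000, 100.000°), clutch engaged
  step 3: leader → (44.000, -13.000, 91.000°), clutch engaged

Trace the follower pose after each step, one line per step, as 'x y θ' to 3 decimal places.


step 0: Δleader=(14.000, 13.000, -17.000°), engaged; cmd=(29.000, 6.000, -7.500°) → follower=(37.000, 18.000, -62.500°)
step 1: Δleader=(-2.000, 2.000, -40.000°), disengaged; cmd=(0,0,0) → follower holds at (37.000, 18.000, -62.500°)
step 2: Δleader=(12.000, 0.000, -8.000°), engaged; cmd=(25.000, -0.500, -3.000°) → follower=(62.000, 17.500, -65.500°)
step 3: Δleader=(-15.000, -6.000, -9.000°), engaged; cmd=(-29.000, -3.500, -3.500°) → follower=(33.000, 14.000, -69.000°)

37.000 18.000 -62.500
37.000 18.000 -62.500
62.000 17.500 -65.500
33.000 14.000 -69.000


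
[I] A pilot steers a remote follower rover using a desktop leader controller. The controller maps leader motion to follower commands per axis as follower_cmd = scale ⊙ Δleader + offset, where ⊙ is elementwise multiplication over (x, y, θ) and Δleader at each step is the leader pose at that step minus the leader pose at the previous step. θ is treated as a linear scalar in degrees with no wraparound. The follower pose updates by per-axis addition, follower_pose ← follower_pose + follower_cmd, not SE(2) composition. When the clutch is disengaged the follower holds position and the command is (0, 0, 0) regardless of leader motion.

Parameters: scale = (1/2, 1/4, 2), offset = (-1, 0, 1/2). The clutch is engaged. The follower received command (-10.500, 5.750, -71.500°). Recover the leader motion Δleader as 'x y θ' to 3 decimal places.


axis x: (-10.500 − -1) / (1/2) = -19.000
axis y: (5.750 − 0) / (1/4) = 23.000
axis θ: (-71.500 − 1/2) / (2) = -36.000

-19.000 23.000 -36.000


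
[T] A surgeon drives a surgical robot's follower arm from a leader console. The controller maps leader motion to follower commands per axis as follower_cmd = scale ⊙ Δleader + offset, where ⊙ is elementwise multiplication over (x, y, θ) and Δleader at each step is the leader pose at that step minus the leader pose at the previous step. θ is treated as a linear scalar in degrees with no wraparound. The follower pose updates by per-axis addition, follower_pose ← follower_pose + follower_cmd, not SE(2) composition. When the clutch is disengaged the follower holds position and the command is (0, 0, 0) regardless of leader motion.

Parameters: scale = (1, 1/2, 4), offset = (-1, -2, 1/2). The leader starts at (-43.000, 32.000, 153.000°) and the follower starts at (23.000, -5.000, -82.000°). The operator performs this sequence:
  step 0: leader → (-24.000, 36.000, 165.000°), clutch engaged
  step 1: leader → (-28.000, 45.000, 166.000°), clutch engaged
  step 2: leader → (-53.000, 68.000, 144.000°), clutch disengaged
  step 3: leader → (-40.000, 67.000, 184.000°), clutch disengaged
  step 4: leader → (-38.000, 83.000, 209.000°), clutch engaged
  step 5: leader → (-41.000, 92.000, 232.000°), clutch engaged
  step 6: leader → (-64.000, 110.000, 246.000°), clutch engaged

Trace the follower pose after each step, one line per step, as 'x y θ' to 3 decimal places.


step 0: Δleader=(19.000, 4.000, 12.000°), engaged; cmd=(18.000, 0.000, 48.500°) → follower=(41.000, -5.000, -33.500°)
step 1: Δleader=(-4.000, 9.000, 1.000°), engaged; cmd=(-5.000, 2.500, 4.500°) → follower=(36.000, -2.500, -29.000°)
step 2: Δleader=(-25.000, 23.000, -22.000°), disengaged; cmd=(0,0,0) → follower holds at (36.000, -2.500, -29.000°)
step 3: Δleader=(13.000, -1.000, 40.000°), disengaged; cmd=(0,0,0) → follower holds at (36.000, -2.500, -29.000°)
step 4: Δleader=(2.000, 16.000, 25.000°), engaged; cmd=(1.000, 6.000, 100.500°) → follower=(37.000, 3.500, 71.500°)
step 5: Δleader=(-3.000, 9.000, 23.000°), engaged; cmd=(-4.000, 2.500, 92.500°) → follower=(33.000, 6.000, 164.000°)
step 6: Δleader=(-23.000, 18.000, 14.000°), engaged; cmd=(-24.000, 7.000, 56.500°) → follower=(9.000, 13.000, 220.500°)

41.000 -5.000 -33.500
36.000 -2.500 -29.000
36.000 -2.500 -29.000
36.000 -2.500 -29.000
37.000 3.500 71.500
33.000 6.000 164.000
9.000 13.000 220.500


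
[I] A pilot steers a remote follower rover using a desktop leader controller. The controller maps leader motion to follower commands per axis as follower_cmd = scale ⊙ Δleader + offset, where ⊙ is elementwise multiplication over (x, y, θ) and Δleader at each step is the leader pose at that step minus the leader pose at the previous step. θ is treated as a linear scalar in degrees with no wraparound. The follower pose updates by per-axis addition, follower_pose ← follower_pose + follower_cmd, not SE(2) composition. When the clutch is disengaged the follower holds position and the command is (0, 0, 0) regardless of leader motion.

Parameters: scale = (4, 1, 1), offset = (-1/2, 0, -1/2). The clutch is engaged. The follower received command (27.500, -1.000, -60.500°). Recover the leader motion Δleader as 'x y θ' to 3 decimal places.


7.000 -1.000 -60.000

axis x: (27.500 − -1/2) / (4) = 7.000
axis y: (-1.000 − 0) / (1) = -1.000
axis θ: (-60.500 − -1/2) / (1) = -60.000


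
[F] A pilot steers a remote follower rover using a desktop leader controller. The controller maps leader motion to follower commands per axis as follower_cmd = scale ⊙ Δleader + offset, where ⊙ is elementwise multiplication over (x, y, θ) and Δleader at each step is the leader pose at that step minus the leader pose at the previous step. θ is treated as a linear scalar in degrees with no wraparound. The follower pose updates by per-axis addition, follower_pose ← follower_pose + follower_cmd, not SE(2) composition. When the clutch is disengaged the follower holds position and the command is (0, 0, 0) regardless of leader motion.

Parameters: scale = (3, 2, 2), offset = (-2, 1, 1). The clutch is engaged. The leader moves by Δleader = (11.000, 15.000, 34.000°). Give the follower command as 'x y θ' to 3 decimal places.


axis x: 3·11.000 + -2 = 31.000
axis y: 2·15.000 + 1 = 31.000
axis θ: 2·34.000 + 1 = 69.000

31.000 31.000 69.000


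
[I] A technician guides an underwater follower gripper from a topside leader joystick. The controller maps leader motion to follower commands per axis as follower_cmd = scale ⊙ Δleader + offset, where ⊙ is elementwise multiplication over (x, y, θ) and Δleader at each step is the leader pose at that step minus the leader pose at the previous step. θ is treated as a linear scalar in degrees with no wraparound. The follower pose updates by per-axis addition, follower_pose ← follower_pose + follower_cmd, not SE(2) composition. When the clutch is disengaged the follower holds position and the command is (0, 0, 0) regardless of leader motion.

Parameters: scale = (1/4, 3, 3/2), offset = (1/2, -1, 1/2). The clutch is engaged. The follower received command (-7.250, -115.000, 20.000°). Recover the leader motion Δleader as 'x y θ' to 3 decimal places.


-31.000 -38.000 13.000

axis x: (-7.250 − 1/2) / (1/4) = -31.000
axis y: (-115.000 − -1) / (3) = -38.000
axis θ: (20.000 − 1/2) / (3/2) = 13.000


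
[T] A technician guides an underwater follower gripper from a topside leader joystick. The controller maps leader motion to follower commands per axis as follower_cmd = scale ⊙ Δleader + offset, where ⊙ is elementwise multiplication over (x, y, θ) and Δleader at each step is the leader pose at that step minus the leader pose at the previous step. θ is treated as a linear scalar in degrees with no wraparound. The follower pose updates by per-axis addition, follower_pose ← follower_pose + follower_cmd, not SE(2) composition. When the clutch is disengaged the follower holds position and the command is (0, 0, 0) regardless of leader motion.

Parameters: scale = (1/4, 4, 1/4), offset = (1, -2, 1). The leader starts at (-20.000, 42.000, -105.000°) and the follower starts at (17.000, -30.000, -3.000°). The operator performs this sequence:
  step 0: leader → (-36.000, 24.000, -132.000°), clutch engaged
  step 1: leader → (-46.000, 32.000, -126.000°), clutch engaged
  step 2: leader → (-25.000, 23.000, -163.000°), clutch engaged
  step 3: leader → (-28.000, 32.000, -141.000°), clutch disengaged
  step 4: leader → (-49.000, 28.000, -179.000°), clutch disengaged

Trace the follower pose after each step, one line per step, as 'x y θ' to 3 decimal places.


14.000 -104.000 -8.750
12.500 -74.000 -6.250
18.750 -112.000 -14.500
18.750 -112.000 -14.500
18.750 -112.000 -14.500

step 0: Δleader=(-16.000, -18.000, -27.000°), engaged; cmd=(-3.000, -74.000, -5.750°) → follower=(14.000, -104.000, -8.750°)
step 1: Δleader=(-10.000, 8.000, 6.000°), engaged; cmd=(-1.500, 30.000, 2.500°) → follower=(12.500, -74.000, -6.250°)
step 2: Δleader=(21.000, -9.000, -37.000°), engaged; cmd=(6.250, -38.000, -8.250°) → follower=(18.750, -112.000, -14.500°)
step 3: Δleader=(-3.000, 9.000, 22.000°), disengaged; cmd=(0,0,0) → follower holds at (18.750, -112.000, -14.500°)
step 4: Δleader=(-21.000, -4.000, -38.000°), disengaged; cmd=(0,0,0) → follower holds at (18.750, -112.000, -14.500°)


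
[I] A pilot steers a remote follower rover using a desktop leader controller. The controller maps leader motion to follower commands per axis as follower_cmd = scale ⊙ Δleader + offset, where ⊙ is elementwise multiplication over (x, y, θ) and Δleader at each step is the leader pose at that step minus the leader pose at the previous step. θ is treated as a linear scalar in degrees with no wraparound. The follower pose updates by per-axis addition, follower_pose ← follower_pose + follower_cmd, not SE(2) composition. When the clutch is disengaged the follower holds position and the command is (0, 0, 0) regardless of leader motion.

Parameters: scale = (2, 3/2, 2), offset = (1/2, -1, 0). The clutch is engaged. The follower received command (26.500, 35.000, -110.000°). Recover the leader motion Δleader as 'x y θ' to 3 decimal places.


13.000 24.000 -55.000

axis x: (26.500 − 1/2) / (2) = 13.000
axis y: (35.000 − -1) / (3/2) = 24.000
axis θ: (-110.000 − 0) / (2) = -55.000


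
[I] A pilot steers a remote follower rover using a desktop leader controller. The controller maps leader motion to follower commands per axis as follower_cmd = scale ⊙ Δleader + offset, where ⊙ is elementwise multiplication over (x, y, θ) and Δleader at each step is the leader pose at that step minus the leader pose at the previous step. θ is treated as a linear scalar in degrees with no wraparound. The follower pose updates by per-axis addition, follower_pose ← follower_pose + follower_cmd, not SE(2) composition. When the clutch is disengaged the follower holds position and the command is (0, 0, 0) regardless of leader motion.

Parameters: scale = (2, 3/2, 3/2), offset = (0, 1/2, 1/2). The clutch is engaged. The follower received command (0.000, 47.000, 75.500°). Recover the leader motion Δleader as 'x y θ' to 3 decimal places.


0.000 31.000 50.000

axis x: (0.000 − 0) / (2) = 0.000
axis y: (47.000 − 1/2) / (3/2) = 31.000
axis θ: (75.500 − 1/2) / (3/2) = 50.000


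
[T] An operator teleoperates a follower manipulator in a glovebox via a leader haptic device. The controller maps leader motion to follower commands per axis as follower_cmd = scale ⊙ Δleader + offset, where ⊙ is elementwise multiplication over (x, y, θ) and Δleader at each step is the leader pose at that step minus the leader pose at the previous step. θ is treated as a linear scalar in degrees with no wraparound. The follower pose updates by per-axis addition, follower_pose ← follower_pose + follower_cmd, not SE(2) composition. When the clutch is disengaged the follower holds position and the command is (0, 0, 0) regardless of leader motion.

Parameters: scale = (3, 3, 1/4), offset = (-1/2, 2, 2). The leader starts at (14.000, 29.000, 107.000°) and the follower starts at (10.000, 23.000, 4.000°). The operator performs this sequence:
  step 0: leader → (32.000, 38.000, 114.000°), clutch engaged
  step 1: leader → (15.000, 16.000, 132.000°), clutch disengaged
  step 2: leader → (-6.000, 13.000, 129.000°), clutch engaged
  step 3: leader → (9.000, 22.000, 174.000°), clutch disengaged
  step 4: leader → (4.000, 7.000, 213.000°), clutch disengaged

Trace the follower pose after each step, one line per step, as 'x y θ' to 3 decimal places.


63.500 52.000 7.750
63.500 52.000 7.750
0.000 45.000 9.000
0.000 45.000 9.000
0.000 45.000 9.000

step 0: Δleader=(18.000, 9.000, 7.000°), engaged; cmd=(53.500, 29.000, 3.750°) → follower=(63.500, 52.000, 7.750°)
step 1: Δleader=(-17.000, -22.000, 18.000°), disengaged; cmd=(0,0,0) → follower holds at (63.500, 52.000, 7.750°)
step 2: Δleader=(-21.000, -3.000, -3.000°), engaged; cmd=(-63.500, -7.000, 1.250°) → follower=(0.000, 45.000, 9.000°)
step 3: Δleader=(15.000, 9.000, 45.000°), disengaged; cmd=(0,0,0) → follower holds at (0.000, 45.000, 9.000°)
step 4: Δleader=(-5.000, -15.000, 39.000°), disengaged; cmd=(0,0,0) → follower holds at (0.000, 45.000, 9.000°)


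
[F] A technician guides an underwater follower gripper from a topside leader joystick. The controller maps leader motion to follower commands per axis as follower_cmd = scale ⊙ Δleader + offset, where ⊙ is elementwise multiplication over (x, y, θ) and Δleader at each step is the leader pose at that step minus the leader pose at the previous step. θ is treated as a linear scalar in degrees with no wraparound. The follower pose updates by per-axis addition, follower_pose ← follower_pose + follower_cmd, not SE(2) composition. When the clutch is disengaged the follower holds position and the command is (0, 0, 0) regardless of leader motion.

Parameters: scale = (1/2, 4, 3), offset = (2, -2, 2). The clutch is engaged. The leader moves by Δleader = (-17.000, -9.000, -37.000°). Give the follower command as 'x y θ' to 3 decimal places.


-6.500 -38.000 -109.000

axis x: 1/2·-17.000 + 2 = -6.500
axis y: 4·-9.000 + -2 = -38.000
axis θ: 3·-37.000 + 2 = -109.000


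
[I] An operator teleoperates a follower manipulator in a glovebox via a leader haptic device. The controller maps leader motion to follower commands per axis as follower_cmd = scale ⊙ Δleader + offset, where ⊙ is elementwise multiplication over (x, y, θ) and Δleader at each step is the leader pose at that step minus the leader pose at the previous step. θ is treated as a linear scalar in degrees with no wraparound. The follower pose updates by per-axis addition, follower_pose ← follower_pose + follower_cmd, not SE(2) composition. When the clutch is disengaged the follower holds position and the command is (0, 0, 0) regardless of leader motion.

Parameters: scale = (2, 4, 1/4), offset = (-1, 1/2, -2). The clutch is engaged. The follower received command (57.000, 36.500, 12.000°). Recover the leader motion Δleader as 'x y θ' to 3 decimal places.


axis x: (57.000 − -1) / (2) = 29.000
axis y: (36.500 − 1/2) / (4) = 9.000
axis θ: (12.000 − -2) / (1/4) = 56.000

29.000 9.000 56.000


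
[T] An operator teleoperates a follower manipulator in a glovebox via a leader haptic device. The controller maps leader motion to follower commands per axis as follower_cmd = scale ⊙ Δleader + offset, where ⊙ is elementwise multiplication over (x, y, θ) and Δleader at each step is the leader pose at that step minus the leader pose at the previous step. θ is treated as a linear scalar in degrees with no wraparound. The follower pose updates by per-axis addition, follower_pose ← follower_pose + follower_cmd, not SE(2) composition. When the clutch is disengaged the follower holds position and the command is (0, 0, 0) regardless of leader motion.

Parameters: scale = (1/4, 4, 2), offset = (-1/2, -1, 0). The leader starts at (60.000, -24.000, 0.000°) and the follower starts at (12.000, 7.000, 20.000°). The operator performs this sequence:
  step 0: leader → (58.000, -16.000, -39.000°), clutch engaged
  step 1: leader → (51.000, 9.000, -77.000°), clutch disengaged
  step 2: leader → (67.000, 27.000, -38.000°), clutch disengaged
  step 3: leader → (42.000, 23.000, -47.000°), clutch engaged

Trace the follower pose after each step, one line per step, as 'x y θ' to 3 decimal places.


step 0: Δleader=(-2.000, 8.000, -39.000°), engaged; cmd=(-1.000, 31.000, -78.000°) → follower=(11.000, 38.000, -58.000°)
step 1: Δleader=(-7.000, 25.000, -38.000°), disengaged; cmd=(0,0,0) → follower holds at (11.000, 38.000, -58.000°)
step 2: Δleader=(16.000, 18.000, 39.000°), disengaged; cmd=(0,0,0) → follower holds at (11.000, 38.000, -58.000°)
step 3: Δleader=(-25.000, -4.000, -9.000°), engaged; cmd=(-6.750, -17.000, -18.000°) → follower=(4.250, 21.000, -76.000°)

11.000 38.000 -58.000
11.000 38.000 -58.000
11.000 38.000 -58.000
4.250 21.000 -76.000


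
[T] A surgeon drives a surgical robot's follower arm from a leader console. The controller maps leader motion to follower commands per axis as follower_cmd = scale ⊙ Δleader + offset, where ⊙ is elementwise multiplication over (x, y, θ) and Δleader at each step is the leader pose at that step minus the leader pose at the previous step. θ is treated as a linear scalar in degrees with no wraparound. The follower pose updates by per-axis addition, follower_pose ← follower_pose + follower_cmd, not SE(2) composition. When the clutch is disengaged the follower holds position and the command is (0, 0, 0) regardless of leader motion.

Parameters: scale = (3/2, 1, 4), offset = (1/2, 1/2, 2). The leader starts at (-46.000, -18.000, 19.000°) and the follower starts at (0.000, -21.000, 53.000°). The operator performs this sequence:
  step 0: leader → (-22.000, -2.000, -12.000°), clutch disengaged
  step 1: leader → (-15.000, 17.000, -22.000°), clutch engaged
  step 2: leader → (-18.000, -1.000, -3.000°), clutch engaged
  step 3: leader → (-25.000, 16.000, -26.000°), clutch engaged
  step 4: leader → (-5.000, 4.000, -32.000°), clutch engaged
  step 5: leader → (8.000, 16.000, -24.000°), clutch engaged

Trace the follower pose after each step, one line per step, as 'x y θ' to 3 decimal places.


0.000 -21.000 53.000
11.000 -1.500 15.000
7.000 -19.000 93.000
-3.000 -1.500 3.000
27.500 -13.000 -19.000
47.500 -0.500 15.000

step 0: Δleader=(24.000, 16.000, -31.000°), disengaged; cmd=(0,0,0) → follower holds at (0.000, -21.000, 53.000°)
step 1: Δleader=(7.000, 19.000, -10.000°), engaged; cmd=(11.000, 19.500, -38.000°) → follower=(11.000, -1.500, 15.000°)
step 2: Δleader=(-3.000, -18.000, 19.000°), engaged; cmd=(-4.000, -17.500, 78.000°) → follower=(7.000, -19.000, 93.000°)
step 3: Δleader=(-7.000, 17.000, -23.000°), engaged; cmd=(-10.000, 17.500, -90.000°) → follower=(-3.000, -1.500, 3.000°)
step 4: Δleader=(20.000, -12.000, -6.000°), engaged; cmd=(30.500, -11.500, -22.000°) → follower=(27.500, -13.000, -19.000°)
step 5: Δleader=(13.000, 12.000, 8.000°), engaged; cmd=(20.000, 12.500, 34.000°) → follower=(47.500, -0.500, 15.000°)


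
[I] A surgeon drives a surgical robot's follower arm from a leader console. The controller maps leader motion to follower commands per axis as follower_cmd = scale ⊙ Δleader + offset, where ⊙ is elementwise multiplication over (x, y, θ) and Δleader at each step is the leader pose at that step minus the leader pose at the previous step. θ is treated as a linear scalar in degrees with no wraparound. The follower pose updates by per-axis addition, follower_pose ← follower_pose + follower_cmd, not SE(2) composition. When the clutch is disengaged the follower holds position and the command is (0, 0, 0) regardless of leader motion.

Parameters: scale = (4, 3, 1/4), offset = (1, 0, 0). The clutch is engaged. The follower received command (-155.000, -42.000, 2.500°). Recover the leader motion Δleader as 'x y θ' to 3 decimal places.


-39.000 -14.000 10.000

axis x: (-155.000 − 1) / (4) = -39.000
axis y: (-42.000 − 0) / (3) = -14.000
axis θ: (2.500 − 0) / (1/4) = 10.000


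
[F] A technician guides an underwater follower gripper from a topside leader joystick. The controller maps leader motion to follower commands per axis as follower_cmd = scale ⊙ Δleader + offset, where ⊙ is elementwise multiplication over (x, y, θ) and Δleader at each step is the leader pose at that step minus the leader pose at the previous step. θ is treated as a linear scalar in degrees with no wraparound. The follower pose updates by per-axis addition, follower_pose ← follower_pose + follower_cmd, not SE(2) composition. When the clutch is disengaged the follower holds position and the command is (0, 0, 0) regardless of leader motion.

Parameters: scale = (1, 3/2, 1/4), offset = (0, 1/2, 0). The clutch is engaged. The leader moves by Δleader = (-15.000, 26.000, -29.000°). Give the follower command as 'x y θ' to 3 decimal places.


axis x: 1·-15.000 + 0 = -15.000
axis y: 3/2·26.000 + 1/2 = 39.500
axis θ: 1/4·-29.000 + 0 = -7.250

-15.000 39.500 -7.250


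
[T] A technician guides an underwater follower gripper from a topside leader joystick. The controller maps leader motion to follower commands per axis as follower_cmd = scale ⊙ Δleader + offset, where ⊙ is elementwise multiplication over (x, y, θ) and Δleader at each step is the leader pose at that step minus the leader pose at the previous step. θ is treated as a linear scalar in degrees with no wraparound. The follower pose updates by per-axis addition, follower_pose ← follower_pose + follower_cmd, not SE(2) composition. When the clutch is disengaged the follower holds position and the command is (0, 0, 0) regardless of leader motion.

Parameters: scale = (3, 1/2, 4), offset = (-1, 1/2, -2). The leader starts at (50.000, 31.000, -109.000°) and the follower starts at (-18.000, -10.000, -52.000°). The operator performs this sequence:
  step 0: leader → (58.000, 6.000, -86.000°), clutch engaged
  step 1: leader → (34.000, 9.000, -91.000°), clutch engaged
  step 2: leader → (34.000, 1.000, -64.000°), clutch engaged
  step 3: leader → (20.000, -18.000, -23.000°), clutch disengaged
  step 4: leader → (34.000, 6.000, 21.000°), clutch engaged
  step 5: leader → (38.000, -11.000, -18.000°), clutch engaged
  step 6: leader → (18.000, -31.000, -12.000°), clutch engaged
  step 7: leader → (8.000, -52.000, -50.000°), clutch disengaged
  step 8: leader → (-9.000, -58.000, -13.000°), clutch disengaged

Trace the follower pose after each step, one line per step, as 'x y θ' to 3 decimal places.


step 0: Δleader=(8.000, -25.000, 23.000°), engaged; cmd=(23.000, -12.000, 90.000°) → follower=(5.000, -22.000, 38.000°)
step 1: Δleader=(-24.000, 3.000, -5.000°), engaged; cmd=(-73.000, 2.000, -22.000°) → follower=(-68.000, -20.000, 16.000°)
step 2: Δleader=(0.000, -8.000, 27.000°), engaged; cmd=(-1.000, -3.500, 106.000°) → follower=(-69.000, -23.500, 122.000°)
step 3: Δleader=(-14.000, -19.000, 41.000°), disengaged; cmd=(0,0,0) → follower holds at (-69.000, -23.500, 122.000°)
step 4: Δleader=(14.000, 24.000, 44.000°), engaged; cmd=(41.000, 12.500, 174.000°) → follower=(-28.000, -11.000, 296.000°)
step 5: Δleader=(4.000, -17.000, -39.000°), engaged; cmd=(11.000, -8.000, -158.000°) → follower=(-17.000, -19.000, 138.000°)
step 6: Δleader=(-20.000, -20.000, 6.000°), engaged; cmd=(-61.000, -9.500, 22.000°) → follower=(-78.000, -28.500, 160.000°)
step 7: Δleader=(-10.000, -21.000, -38.000°), disengaged; cmd=(0,0,0) → follower holds at (-78.000, -28.500, 160.000°)
step 8: Δleader=(-17.000, -6.000, 37.000°), disengaged; cmd=(0,0,0) → follower holds at (-78.000, -28.500, 160.000°)

5.000 -22.000 38.000
-68.000 -20.000 16.000
-69.000 -23.500 122.000
-69.000 -23.500 122.000
-28.000 -11.000 296.000
-17.000 -19.000 138.000
-78.000 -28.500 160.000
-78.000 -28.500 160.000
-78.000 -28.500 160.000


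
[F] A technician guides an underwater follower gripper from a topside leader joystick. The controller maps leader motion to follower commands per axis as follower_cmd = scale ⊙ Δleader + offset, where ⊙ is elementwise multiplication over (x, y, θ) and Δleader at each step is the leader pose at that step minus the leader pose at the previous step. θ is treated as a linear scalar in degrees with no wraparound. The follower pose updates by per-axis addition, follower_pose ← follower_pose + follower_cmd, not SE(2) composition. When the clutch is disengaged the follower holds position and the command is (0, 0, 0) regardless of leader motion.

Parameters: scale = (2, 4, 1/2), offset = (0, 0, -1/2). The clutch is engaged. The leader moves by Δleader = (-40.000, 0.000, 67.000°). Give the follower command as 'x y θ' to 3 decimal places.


axis x: 2·-40.000 + 0 = -80.000
axis y: 4·0.000 + 0 = 0.000
axis θ: 1/2·67.000 + -1/2 = 33.000

-80.000 0.000 33.000


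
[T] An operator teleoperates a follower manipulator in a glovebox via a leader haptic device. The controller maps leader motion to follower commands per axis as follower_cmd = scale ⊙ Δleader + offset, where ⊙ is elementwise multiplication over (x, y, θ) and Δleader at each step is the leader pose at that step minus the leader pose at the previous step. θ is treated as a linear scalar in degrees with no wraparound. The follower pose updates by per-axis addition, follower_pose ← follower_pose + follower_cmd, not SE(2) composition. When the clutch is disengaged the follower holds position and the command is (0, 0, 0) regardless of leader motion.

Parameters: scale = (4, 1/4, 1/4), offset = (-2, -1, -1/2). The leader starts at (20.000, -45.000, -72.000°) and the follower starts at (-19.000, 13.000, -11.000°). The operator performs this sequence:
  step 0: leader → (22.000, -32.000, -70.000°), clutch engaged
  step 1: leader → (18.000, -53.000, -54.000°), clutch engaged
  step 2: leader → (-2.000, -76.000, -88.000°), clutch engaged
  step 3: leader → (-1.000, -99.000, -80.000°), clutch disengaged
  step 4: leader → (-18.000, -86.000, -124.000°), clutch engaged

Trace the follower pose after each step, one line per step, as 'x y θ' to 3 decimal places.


step 0: Δleader=(2.000, 13.000, 2.000°), engaged; cmd=(6.000, 2.250, 0.000°) → follower=(-13.000, 15.250, -11.000°)
step 1: Δleader=(-4.000, -21.000, 16.000°), engaged; cmd=(-18.000, -6.250, 3.500°) → follower=(-31.000, 9.000, -7.500°)
step 2: Δleader=(-20.000, -23.000, -34.000°), engaged; cmd=(-82.000, -6.750, -9.000°) → follower=(-113.000, 2.250, -16.500°)
step 3: Δleader=(1.000, -23.000, 8.000°), disengaged; cmd=(0,0,0) → follower holds at (-113.000, 2.250, -16.500°)
step 4: Δleader=(-17.000, 13.000, -44.000°), engaged; cmd=(-70.000, 2.250, -11.500°) → follower=(-183.000, 4.500, -28.000°)

-13.000 15.250 -11.000
-31.000 9.000 -7.500
-113.000 2.250 -16.500
-113.000 2.250 -16.500
-183.000 4.500 -28.000


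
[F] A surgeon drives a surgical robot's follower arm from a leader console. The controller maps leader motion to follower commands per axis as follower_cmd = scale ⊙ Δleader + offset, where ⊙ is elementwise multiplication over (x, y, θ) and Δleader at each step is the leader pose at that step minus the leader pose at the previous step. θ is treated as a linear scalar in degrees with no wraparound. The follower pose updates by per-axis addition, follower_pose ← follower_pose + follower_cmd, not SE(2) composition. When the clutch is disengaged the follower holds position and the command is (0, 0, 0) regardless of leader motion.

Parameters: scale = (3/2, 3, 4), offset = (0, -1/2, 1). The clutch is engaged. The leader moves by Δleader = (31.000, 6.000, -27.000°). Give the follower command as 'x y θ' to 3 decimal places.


46.500 17.500 -107.000

axis x: 3/2·31.000 + 0 = 46.500
axis y: 3·6.000 + -1/2 = 17.500
axis θ: 4·-27.000 + 1 = -107.000


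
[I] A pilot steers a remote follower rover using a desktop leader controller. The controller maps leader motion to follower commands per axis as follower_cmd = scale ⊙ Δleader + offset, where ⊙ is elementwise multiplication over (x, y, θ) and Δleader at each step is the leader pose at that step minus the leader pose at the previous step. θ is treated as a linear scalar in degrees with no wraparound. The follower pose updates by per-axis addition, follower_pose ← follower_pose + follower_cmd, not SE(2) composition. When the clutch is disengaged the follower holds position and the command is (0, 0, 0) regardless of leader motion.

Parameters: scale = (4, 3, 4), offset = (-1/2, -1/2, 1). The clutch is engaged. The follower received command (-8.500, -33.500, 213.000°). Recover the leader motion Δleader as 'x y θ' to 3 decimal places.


-2.000 -11.000 53.000

axis x: (-8.500 − -1/2) / (4) = -2.000
axis y: (-33.500 − -1/2) / (3) = -11.000
axis θ: (213.000 − 1) / (4) = 53.000


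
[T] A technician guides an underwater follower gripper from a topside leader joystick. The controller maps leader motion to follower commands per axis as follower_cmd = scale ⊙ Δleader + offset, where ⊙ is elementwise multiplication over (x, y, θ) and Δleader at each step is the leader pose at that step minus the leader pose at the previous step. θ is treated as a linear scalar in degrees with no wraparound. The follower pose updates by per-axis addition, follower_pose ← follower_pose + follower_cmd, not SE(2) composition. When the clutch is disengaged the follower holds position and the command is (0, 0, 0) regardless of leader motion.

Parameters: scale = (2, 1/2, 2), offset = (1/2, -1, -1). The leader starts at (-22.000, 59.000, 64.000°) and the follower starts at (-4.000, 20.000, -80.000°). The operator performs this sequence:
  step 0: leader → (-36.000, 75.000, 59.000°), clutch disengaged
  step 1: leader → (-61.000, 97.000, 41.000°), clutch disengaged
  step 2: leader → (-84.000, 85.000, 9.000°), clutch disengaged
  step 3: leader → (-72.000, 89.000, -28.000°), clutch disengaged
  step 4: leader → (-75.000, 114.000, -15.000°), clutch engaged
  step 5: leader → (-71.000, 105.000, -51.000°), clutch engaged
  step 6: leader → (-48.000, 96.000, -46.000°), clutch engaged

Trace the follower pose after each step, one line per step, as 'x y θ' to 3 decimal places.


-4.000 20.000 -80.000
-4.000 20.000 -80.000
-4.000 20.000 -80.000
-4.000 20.000 -80.000
-9.500 31.500 -55.000
-1.000 26.000 -128.000
45.500 20.500 -119.000

step 0: Δleader=(-14.000, 16.000, -5.000°), disengaged; cmd=(0,0,0) → follower holds at (-4.000, 20.000, -80.000°)
step 1: Δleader=(-25.000, 22.000, -18.000°), disengaged; cmd=(0,0,0) → follower holds at (-4.000, 20.000, -80.000°)
step 2: Δleader=(-23.000, -12.000, -32.000°), disengaged; cmd=(0,0,0) → follower holds at (-4.000, 20.000, -80.000°)
step 3: Δleader=(12.000, 4.000, -37.000°), disengaged; cmd=(0,0,0) → follower holds at (-4.000, 20.000, -80.000°)
step 4: Δleader=(-3.000, 25.000, 13.000°), engaged; cmd=(-5.500, 11.500, 25.000°) → follower=(-9.500, 31.500, -55.000°)
step 5: Δleader=(4.000, -9.000, -36.000°), engaged; cmd=(8.500, -5.500, -73.000°) → follower=(-1.000, 26.000, -128.000°)
step 6: Δleader=(23.000, -9.000, 5.000°), engaged; cmd=(46.500, -5.500, 9.000°) → follower=(45.500, 20.500, -119.000°)


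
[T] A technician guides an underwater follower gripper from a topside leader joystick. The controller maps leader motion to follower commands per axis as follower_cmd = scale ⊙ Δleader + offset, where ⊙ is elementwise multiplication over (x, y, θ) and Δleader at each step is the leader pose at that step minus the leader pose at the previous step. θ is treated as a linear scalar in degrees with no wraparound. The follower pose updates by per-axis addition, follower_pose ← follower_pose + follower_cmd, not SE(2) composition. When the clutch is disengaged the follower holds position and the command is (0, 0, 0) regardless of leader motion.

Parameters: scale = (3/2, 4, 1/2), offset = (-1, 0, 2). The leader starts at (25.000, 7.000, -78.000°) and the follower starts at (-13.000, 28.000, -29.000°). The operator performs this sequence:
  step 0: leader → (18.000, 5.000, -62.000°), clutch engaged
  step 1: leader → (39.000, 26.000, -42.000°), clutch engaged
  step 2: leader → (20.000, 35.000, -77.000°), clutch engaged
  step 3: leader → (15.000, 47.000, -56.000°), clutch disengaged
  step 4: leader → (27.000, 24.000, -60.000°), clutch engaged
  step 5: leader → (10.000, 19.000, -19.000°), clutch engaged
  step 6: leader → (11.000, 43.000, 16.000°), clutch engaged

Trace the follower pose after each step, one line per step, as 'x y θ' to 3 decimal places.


step 0: Δleader=(-7.000, -2.000, 16.000°), engaged; cmd=(-11.500, -8.000, 10.000°) → follower=(-24.500, 20.000, -19.000°)
step 1: Δleader=(21.000, 21.000, 20.000°), engaged; cmd=(30.500, 84.000, 12.000°) → follower=(6.000, 104.000, -7.000°)
step 2: Δleader=(-19.000, 9.000, -35.000°), engaged; cmd=(-29.500, 36.000, -15.500°) → follower=(-23.500, 140.000, -22.500°)
step 3: Δleader=(-5.000, 12.000, 21.000°), disengaged; cmd=(0,0,0) → follower holds at (-23.500, 140.000, -22.500°)
step 4: Δleader=(12.000, -23.000, -4.000°), engaged; cmd=(17.000, -92.000, 0.000°) → follower=(-6.500, 48.000, -22.500°)
step 5: Δleader=(-17.000, -5.000, 41.000°), engaged; cmd=(-26.500, -20.000, 22.500°) → follower=(-33.000, 28.000, 0.000°)
step 6: Δleader=(1.000, 24.000, 35.000°), engaged; cmd=(0.500, 96.000, 19.500°) → follower=(-32.500, 124.000, 19.500°)

-24.500 20.000 -19.000
6.000 104.000 -7.000
-23.500 140.000 -22.500
-23.500 140.000 -22.500
-6.500 48.000 -22.500
-33.000 28.000 0.000
-32.500 124.000 19.500


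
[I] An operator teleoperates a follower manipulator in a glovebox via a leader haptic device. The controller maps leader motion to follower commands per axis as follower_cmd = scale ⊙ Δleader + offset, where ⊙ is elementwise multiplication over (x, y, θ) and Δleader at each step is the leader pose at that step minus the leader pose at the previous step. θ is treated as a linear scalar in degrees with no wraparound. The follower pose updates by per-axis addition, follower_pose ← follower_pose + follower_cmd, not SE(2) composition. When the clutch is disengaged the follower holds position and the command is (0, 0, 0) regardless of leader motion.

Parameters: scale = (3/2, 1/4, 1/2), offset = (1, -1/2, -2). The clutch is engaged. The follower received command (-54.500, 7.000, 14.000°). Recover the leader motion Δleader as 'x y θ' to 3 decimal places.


axis x: (-54.500 − 1) / (3/2) = -37.000
axis y: (7.000 − -1/2) / (1/4) = 30.000
axis θ: (14.000 − -2) / (1/2) = 32.000

-37.000 30.000 32.000


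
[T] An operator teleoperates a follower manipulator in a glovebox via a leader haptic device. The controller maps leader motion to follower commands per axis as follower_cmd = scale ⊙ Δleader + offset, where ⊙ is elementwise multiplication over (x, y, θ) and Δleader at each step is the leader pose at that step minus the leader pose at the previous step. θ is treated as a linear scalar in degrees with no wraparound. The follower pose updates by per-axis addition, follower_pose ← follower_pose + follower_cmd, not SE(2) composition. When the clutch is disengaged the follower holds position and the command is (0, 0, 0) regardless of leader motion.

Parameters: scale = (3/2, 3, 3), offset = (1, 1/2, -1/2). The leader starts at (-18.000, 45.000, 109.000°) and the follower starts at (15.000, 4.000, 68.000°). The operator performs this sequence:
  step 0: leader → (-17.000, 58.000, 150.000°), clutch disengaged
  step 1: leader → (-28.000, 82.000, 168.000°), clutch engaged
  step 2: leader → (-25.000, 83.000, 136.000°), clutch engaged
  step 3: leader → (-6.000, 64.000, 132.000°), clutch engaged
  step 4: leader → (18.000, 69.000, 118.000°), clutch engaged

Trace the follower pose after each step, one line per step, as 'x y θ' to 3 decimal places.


15.000 4.000 68.000
-0.500 76.500 121.500
5.000 80.000 25.000
34.500 23.500 12.500
71.500 39.000 -30.000

step 0: Δleader=(1.000, 13.000, 41.000°), disengaged; cmd=(0,0,0) → follower holds at (15.000, 4.000, 68.000°)
step 1: Δleader=(-11.000, 24.000, 18.000°), engaged; cmd=(-15.500, 72.500, 53.500°) → follower=(-0.500, 76.500, 121.500°)
step 2: Δleader=(3.000, 1.000, -32.000°), engaged; cmd=(5.500, 3.500, -96.500°) → follower=(5.000, 80.000, 25.000°)
step 3: Δleader=(19.000, -19.000, -4.000°), engaged; cmd=(29.500, -56.500, -12.500°) → follower=(34.500, 23.500, 12.500°)
step 4: Δleader=(24.000, 5.000, -14.000°), engaged; cmd=(37.000, 15.500, -42.500°) → follower=(71.500, 39.000, -30.000°)


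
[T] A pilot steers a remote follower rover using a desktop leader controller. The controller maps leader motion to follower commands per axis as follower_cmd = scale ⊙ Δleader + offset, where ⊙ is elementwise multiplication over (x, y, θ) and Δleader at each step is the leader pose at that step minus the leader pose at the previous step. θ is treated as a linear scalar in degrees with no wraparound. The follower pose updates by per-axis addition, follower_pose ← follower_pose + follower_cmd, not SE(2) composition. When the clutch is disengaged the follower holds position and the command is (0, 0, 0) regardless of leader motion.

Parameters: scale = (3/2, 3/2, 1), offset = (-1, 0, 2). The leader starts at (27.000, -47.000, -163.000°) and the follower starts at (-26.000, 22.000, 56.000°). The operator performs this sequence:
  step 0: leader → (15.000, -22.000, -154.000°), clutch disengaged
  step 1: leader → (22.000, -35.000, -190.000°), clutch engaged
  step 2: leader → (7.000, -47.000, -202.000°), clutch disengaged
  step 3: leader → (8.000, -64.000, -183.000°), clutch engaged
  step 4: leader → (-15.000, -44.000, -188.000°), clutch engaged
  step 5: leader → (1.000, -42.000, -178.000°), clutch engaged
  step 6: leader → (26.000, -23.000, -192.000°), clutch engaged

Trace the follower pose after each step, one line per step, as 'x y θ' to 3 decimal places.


step 0: Δleader=(-12.000, 25.000, 9.000°), disengaged; cmd=(0,0,0) → follower holds at (-26.000, 22.000, 56.000°)
step 1: Δleader=(7.000, -13.000, -36.000°), engaged; cmd=(9.500, -19.500, -34.000°) → follower=(-16.500, 2.500, 22.000°)
step 2: Δleader=(-15.000, -12.000, -12.000°), disengaged; cmd=(0,0,0) → follower holds at (-16.500, 2.500, 22.000°)
step 3: Δleader=(1.000, -17.000, 19.000°), engaged; cmd=(0.500, -25.500, 21.000°) → follower=(-16.000, -23.000, 43.000°)
step 4: Δleader=(-23.000, 20.000, -5.000°), engaged; cmd=(-35.500, 30.000, -3.000°) → follower=(-51.500, 7.000, 40.000°)
step 5: Δleader=(16.000, 2.000, 10.000°), engaged; cmd=(23.000, 3.000, 12.000°) → follower=(-28.500, 10.000, 52.000°)
step 6: Δleader=(25.000, 19.000, -14.000°), engaged; cmd=(36.500, 28.500, -12.000°) → follower=(8.000, 38.500, 40.000°)

-26.000 22.000 56.000
-16.500 2.500 22.000
-16.500 2.500 22.000
-16.000 -23.000 43.000
-51.500 7.000 40.000
-28.500 10.000 52.000
8.000 38.500 40.000


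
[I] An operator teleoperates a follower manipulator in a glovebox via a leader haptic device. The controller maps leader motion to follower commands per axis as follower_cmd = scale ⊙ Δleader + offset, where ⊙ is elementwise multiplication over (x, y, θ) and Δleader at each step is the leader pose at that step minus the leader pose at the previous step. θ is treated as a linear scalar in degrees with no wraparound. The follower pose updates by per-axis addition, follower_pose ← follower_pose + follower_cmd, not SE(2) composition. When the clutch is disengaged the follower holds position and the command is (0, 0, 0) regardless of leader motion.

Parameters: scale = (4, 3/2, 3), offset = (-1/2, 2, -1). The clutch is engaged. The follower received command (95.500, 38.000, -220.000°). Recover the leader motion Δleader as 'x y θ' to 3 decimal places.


axis x: (95.500 − -1/2) / (4) = 24.000
axis y: (38.000 − 2) / (3/2) = 24.000
axis θ: (-220.000 − -1) / (3) = -73.000

24.000 24.000 -73.000
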